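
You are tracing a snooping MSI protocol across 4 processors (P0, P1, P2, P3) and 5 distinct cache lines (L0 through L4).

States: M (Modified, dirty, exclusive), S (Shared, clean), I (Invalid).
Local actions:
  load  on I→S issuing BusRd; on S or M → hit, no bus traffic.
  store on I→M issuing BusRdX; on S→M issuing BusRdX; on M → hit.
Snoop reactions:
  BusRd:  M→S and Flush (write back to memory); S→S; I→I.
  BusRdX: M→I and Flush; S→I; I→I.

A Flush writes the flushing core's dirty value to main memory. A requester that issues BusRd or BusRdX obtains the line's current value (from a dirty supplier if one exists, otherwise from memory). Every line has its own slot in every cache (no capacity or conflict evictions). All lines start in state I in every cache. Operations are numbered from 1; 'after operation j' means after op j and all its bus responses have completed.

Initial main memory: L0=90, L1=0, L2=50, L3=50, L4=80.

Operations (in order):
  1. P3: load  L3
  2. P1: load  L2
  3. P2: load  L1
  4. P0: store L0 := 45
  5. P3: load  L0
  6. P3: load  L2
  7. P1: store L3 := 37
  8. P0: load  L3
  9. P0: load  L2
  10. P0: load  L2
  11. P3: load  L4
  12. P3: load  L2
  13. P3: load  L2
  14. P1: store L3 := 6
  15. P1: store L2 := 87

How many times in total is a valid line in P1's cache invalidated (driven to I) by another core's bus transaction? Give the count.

invalidations = 0

[1] P3: load  L3 | P0:I, P1:I, P2:I, P3:S(50) | bus: BusRd
[2] P1: load  L2 | P0:I, P1:S(50), P2:I, P3:I | bus: BusRd
[3] P2: load  L1 | P0:I, P1:I, P2:S(0), P3:I | bus: BusRd
[4] P0: store L0 := 45 | P0:M(45), P1:I, P2:I, P3:I | bus: BusRdX
[5] P3: load  L0 | P0:S(45), P1:I, P2:I, P3:S(45) | bus: BusRd,Flush
[6] P3: load  L2 | P0:I, P1:S(50), P2:I, P3:S(50) | bus: BusRd
[7] P1: store L3 := 37 | P0:I, P1:M(37), P2:I, P3:I | bus: BusRdX
[8] P0: load  L3 | P0:S(37), P1:S(37), P2:I, P3:I | bus: BusRd,Flush
[9] P0: load  L2 | P0:S(50), P1:S(50), P2:I, P3:S(50) | bus: BusRd
[10] P0: load  L2 | P0:S(50), P1:S(50), P2:I, P3:S(50) | bus: none
[11] P3: load  L4 | P0:I, P1:I, P2:I, P3:S(80) | bus: BusRd
[12] P3: load  L2 | P0:S(50), P1:S(50), P2:I, P3:S(50) | bus: none
[13] P3: load  L2 | P0:S(50), P1:S(50), P2:I, P3:S(50) | bus: none
[14] P1: store L3 := 6 | P0:I, P1:M(6), P2:I, P3:I | bus: BusRdX
[15] P1: store L2 := 87 | P0:I, P1:M(87), P2:I, P3:I | bus: BusRdX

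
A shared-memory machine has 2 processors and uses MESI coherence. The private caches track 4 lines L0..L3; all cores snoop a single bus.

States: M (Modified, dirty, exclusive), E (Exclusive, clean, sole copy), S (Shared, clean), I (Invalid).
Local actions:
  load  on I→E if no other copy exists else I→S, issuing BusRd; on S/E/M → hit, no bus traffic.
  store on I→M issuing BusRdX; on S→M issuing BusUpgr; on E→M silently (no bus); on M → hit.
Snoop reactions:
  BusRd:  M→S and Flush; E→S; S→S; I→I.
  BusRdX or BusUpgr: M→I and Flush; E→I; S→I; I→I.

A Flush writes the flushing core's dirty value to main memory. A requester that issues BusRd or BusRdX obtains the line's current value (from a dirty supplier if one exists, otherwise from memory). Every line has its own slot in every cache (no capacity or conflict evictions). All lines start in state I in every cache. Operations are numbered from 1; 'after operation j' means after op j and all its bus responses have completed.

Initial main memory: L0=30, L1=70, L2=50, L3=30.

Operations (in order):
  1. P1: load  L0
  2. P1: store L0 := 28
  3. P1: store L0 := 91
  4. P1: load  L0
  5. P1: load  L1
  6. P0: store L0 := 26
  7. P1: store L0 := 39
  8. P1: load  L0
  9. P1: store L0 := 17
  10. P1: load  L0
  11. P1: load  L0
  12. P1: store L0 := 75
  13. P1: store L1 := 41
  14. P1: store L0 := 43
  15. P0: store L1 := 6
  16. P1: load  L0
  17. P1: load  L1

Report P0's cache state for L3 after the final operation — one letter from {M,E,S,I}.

1. P1: load  L0  bus=[BusRd]  L0: P0=I P1=E  mem[L0]=30
2. P1: store L0 := 28  bus=[-]  L0: P0=I P1=M  mem[L0]=30
3. P1: store L0 := 91  bus=[-]  L0: P0=I P1=M  mem[L0]=30
4. P1: load  L0  bus=[-]  L0: P0=I P1=M  mem[L0]=30
5. P1: load  L1  bus=[BusRd]  L1: P0=I P1=E  mem[L1]=70
6. P0: store L0 := 26  bus=[BusRdX,Flush]  L0: P0=M P1=I  mem[L0]=91
7. P1: store L0 := 39  bus=[BusRdX,Flush]  L0: P0=I P1=M  mem[L0]=26
8. P1: load  L0  bus=[-]  L0: P0=I P1=M  mem[L0]=26
9. P1: store L0 := 17  bus=[-]  L0: P0=I P1=M  mem[L0]=26
10. P1: load  L0  bus=[-]  L0: P0=I P1=M  mem[L0]=26
11. P1: load  L0  bus=[-]  L0: P0=I P1=M  mem[L0]=26
12. P1: store L0 := 75  bus=[-]  L0: P0=I P1=M  mem[L0]=26
13. P1: store L1 := 41  bus=[-]  L1: P0=I P1=M  mem[L1]=70
14. P1: store L0 := 43  bus=[-]  L0: P0=I P1=M  mem[L0]=26
15. P0: store L1 := 6  bus=[BusRdX,Flush]  L1: P0=M P1=I  mem[L1]=41
16. P1: load  L0  bus=[-]  L0: P0=I P1=M  mem[L0]=26
17. P1: load  L1  bus=[BusRd,Flush]  L1: P0=S P1=S  mem[L1]=6

state = I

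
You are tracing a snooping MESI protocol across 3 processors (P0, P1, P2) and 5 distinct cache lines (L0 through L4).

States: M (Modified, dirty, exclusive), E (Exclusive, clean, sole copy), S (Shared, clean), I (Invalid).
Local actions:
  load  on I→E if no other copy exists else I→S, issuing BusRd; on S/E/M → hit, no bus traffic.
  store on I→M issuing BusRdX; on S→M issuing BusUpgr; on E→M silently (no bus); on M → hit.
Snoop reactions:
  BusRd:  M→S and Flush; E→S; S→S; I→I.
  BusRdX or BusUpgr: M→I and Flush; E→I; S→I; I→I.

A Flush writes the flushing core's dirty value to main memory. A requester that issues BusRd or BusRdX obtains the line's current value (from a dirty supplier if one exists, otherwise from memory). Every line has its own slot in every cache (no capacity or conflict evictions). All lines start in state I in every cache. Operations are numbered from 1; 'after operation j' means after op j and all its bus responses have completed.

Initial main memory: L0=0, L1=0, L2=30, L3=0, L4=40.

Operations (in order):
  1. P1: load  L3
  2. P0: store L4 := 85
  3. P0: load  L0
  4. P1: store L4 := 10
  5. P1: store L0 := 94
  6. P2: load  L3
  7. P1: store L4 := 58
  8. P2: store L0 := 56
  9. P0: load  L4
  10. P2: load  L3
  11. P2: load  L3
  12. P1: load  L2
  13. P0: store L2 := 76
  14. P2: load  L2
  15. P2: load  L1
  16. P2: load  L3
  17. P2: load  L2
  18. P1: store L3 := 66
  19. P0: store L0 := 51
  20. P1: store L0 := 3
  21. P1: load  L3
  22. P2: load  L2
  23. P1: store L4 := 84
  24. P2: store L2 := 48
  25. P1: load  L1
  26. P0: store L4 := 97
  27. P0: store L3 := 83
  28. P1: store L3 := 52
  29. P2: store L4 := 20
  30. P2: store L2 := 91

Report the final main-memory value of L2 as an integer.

memory[L2] = 76

1. P1: load  L3  bus=[BusRd]  L3: P0=I P1=E P2=I  mem[L3]=0
2. P0: store L4 := 85  bus=[BusRdX]  L4: P0=M P1=I P2=I  mem[L4]=40
3. P0: load  L0  bus=[BusRd]  L0: P0=E P1=I P2=I  mem[L0]=0
4. P1: store L4 := 10  bus=[BusRdX,Flush]  L4: P0=I P1=M P2=I  mem[L4]=85
5. P1: store L0 := 94  bus=[BusRdX]  L0: P0=I P1=M P2=I  mem[L0]=0
6. P2: load  L3  bus=[BusRd]  L3: P0=I P1=S P2=S  mem[L3]=0
7. P1: store L4 := 58  bus=[-]  L4: P0=I P1=M P2=I  mem[L4]=85
8. P2: store L0 := 56  bus=[BusRdX,Flush]  L0: P0=I P1=I P2=M  mem[L0]=94
9. P0: load  L4  bus=[BusRd,Flush]  L4: P0=S P1=S P2=I  mem[L4]=58
10. P2: load  L3  bus=[-]  L3: P0=I P1=S P2=S  mem[L3]=0
11. P2: load  L3  bus=[-]  L3: P0=I P1=S P2=S  mem[L3]=0
12. P1: load  L2  bus=[BusRd]  L2: P0=I P1=E P2=I  mem[L2]=30
13. P0: store L2 := 76  bus=[BusRdX]  L2: P0=M P1=I P2=I  mem[L2]=30
14. P2: load  L2  bus=[BusRd,Flush]  L2: P0=S P1=I P2=S  mem[L2]=76
15. P2: load  L1  bus=[BusRd]  L1: P0=I P1=I P2=E  mem[L1]=0
16. P2: load  L3  bus=[-]  L3: P0=I P1=S P2=S  mem[L3]=0
17. P2: load  L2  bus=[-]  L2: P0=S P1=I P2=S  mem[L2]=76
18. P1: store L3 := 66  bus=[BusUpgr]  L3: P0=I P1=M P2=I  mem[L3]=0
19. P0: store L0 := 51  bus=[BusRdX,Flush]  L0: P0=M P1=I P2=I  mem[L0]=56
20. P1: store L0 := 3  bus=[BusRdX,Flush]  L0: P0=I P1=M P2=I  mem[L0]=51
21. P1: load  L3  bus=[-]  L3: P0=I P1=M P2=I  mem[L3]=0
22. P2: load  L2  bus=[-]  L2: P0=S P1=I P2=S  mem[L2]=76
23. P1: store L4 := 84  bus=[BusUpgr]  L4: P0=I P1=M P2=I  mem[L4]=58
24. P2: store L2 := 48  bus=[BusUpgr]  L2: P0=I P1=I P2=M  mem[L2]=76
25. P1: load  L1  bus=[BusRd]  L1: P0=I P1=S P2=S  mem[L1]=0
26. P0: store L4 := 97  bus=[BusRdX,Flush]  L4: P0=M P1=I P2=I  mem[L4]=84
27. P0: store L3 := 83  bus=[BusRdX,Flush]  L3: P0=M P1=I P2=I  mem[L3]=66
28. P1: store L3 := 52  bus=[BusRdX,Flush]  L3: P0=I P1=M P2=I  mem[L3]=83
29. P2: store L4 := 20  bus=[BusRdX,Flush]  L4: P0=I P1=I P2=M  mem[L4]=97
30. P2: store L2 := 91  bus=[-]  L2: P0=I P1=I P2=M  mem[L2]=76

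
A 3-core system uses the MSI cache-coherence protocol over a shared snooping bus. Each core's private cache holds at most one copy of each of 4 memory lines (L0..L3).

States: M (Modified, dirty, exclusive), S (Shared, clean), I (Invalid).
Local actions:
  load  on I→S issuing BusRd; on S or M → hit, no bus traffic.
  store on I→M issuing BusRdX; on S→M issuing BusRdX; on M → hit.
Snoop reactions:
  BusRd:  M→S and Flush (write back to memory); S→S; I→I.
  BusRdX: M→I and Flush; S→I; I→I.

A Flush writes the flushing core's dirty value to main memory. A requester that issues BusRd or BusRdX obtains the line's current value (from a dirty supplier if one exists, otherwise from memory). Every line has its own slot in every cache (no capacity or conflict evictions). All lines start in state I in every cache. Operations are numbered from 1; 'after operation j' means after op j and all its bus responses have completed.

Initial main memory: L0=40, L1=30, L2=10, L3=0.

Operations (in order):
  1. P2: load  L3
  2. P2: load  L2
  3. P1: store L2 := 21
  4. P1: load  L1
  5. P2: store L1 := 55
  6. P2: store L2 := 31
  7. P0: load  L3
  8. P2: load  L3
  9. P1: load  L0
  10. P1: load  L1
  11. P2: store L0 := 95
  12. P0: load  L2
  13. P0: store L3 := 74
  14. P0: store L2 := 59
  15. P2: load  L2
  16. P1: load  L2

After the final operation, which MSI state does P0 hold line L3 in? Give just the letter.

state = M

step 1: P2: load  L3  ⟶  IIS  (L3)  txn=BusRd  M[L3]=0
step 2: P2: load  L2  ⟶  IIS  (L2)  txn=BusRd  M[L2]=10
step 3: P1: store L2 := 21  ⟶  IMI  (L2)  txn=BusRdX  M[L2]=10
step 4: P1: load  L1  ⟶  ISI  (L1)  txn=BusRd  M[L1]=30
step 5: P2: store L1 := 55  ⟶  IIM  (L1)  txn=BusRdX  M[L1]=30
step 6: P2: store L2 := 31  ⟶  IIM  (L2)  txn=BusRdX+Flush  M[L2]=21
step 7: P0: load  L3  ⟶  SIS  (L3)  txn=BusRd  M[L3]=0
step 8: P2: load  L3  ⟶  SIS  (L3)  txn=∅  M[L3]=0
step 9: P1: load  L0  ⟶  ISI  (L0)  txn=BusRd  M[L0]=40
step 10: P1: load  L1  ⟶  ISS  (L1)  txn=BusRd+Flush  M[L1]=55
step 11: P2: store L0 := 95  ⟶  IIM  (L0)  txn=BusRdX  M[L0]=40
step 12: P0: load  L2  ⟶  SIS  (L2)  txn=BusRd+Flush  M[L2]=31
step 13: P0: store L3 := 74  ⟶  MII  (L3)  txn=BusRdX  M[L3]=0
step 14: P0: store L2 := 59  ⟶  MII  (L2)  txn=BusRdX  M[L2]=31
step 15: P2: load  L2  ⟶  SIS  (L2)  txn=BusRd+Flush  M[L2]=59
step 16: P1: load  L2  ⟶  SSS  (L2)  txn=BusRd  M[L2]=59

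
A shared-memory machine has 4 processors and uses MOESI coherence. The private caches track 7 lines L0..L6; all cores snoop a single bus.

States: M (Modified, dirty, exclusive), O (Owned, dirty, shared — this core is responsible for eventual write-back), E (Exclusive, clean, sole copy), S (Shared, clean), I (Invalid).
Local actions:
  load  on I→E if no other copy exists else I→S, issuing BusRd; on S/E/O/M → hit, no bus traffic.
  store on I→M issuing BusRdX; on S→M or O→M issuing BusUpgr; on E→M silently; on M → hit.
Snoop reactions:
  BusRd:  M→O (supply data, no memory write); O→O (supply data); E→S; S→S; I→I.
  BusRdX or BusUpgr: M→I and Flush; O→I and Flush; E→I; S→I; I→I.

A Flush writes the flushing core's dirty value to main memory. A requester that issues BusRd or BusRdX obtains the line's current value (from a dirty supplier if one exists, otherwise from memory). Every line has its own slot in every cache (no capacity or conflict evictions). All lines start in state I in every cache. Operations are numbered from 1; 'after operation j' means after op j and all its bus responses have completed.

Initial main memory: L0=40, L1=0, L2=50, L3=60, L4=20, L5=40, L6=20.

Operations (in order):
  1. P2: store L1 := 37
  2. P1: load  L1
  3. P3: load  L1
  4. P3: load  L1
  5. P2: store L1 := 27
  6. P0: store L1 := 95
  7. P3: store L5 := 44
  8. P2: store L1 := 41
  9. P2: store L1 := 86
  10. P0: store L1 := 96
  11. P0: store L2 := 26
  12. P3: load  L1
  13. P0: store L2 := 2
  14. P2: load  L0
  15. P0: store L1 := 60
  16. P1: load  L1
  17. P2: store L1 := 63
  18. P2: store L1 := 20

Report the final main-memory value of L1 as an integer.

  op1 P2: store L1 := 37 → I/I/M/I on L1; bus BusRdX; mem=0
  op2 P1: load  L1 → I/S/O/I on L1; bus BusRd; mem=0
  op3 P3: load  L1 → I/S/O/S on L1; bus BusRd; mem=0
  op4 P3: load  L1 → I/S/O/S on L1; bus (none); mem=0
  op5 P2: store L1 := 27 → I/I/M/I on L1; bus BusUpgr; mem=0
  op6 P0: store L1 := 95 → M/I/I/I on L1; bus BusRdX Flush; mem=27
  op7 P3: store L5 := 44 → I/I/I/M on L5; bus BusRdX; mem=40
  op8 P2: store L1 := 41 → I/I/M/I on L1; bus BusRdX Flush; mem=95
  op9 P2: store L1 := 86 → I/I/M/I on L1; bus (none); mem=95
  op10 P0: store L1 := 96 → M/I/I/I on L1; bus BusRdX Flush; mem=86
  op11 P0: store L2 := 26 → M/I/I/I on L2; bus BusRdX; mem=50
  op12 P3: load  L1 → O/I/I/S on L1; bus BusRd; mem=86
  op13 P0: store L2 := 2 → M/I/I/I on L2; bus (none); mem=50
  op14 P2: load  L0 → I/I/E/I on L0; bus BusRd; mem=40
  op15 P0: store L1 := 60 → M/I/I/I on L1; bus BusUpgr; mem=86
  op16 P1: load  L1 → O/S/I/I on L1; bus BusRd; mem=86
  op17 P2: store L1 := 63 → I/I/M/I on L1; bus BusRdX Flush; mem=60
  op18 P2: store L1 := 20 → I/I/M/I on L1; bus (none); mem=60

memory[L1] = 60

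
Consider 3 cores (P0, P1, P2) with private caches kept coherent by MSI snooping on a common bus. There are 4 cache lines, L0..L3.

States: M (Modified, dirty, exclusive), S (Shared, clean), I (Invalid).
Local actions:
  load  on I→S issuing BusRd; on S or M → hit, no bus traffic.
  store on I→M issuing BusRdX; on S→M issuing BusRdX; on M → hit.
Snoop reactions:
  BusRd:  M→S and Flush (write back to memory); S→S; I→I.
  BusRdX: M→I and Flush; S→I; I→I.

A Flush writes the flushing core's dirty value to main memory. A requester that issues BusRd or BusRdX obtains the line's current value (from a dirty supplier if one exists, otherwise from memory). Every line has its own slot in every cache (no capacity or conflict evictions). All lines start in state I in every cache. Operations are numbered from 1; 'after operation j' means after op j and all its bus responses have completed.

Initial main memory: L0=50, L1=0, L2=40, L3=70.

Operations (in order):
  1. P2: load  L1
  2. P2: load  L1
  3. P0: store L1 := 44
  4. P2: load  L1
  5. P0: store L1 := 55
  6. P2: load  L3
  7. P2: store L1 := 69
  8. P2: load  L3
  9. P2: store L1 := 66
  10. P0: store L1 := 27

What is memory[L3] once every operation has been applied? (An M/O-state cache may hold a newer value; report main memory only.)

step 1: P2: load  L1  ⟶  IIS  (L1)  txn=BusRd  M[L1]=0
step 2: P2: load  L1  ⟶  IIS  (L1)  txn=∅  M[L1]=0
step 3: P0: store L1 := 44  ⟶  MII  (L1)  txn=BusRdX  M[L1]=0
step 4: P2: load  L1  ⟶  SIS  (L1)  txn=BusRd+Flush  M[L1]=44
step 5: P0: store L1 := 55  ⟶  MII  (L1)  txn=BusRdX  M[L1]=44
step 6: P2: load  L3  ⟶  IIS  (L3)  txn=BusRd  M[L3]=70
step 7: P2: store L1 := 69  ⟶  IIM  (L1)  txn=BusRdX+Flush  M[L1]=55
step 8: P2: load  L3  ⟶  IIS  (L3)  txn=∅  M[L3]=70
step 9: P2: store L1 := 66  ⟶  IIM  (L1)  txn=∅  M[L1]=55
step 10: P0: store L1 := 27  ⟶  MII  (L1)  txn=BusRdX+Flush  M[L1]=66

memory[L3] = 70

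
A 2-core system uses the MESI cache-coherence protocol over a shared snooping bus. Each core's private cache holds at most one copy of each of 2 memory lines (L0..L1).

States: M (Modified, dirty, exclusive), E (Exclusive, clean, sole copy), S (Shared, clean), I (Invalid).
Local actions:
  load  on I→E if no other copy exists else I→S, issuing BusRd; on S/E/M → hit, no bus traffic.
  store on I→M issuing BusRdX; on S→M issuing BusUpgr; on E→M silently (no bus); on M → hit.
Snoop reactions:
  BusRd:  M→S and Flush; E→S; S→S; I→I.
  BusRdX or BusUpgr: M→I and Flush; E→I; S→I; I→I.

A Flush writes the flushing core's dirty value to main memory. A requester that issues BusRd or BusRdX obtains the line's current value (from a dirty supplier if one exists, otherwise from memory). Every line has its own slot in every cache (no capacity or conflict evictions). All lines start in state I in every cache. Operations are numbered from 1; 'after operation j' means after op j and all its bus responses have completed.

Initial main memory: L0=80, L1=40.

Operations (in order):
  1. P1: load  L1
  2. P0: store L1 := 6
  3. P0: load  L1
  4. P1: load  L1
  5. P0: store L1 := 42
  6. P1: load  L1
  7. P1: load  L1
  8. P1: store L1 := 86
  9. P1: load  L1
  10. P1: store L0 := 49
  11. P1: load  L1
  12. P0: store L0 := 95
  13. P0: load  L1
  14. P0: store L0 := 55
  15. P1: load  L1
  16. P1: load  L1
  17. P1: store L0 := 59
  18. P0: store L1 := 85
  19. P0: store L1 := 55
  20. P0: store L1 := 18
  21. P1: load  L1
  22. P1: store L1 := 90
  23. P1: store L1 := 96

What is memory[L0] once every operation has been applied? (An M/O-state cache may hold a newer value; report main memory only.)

memory[L0] = 55

1. P1: load  L1  bus=[BusRd]  L1: P0=I P1=E  mem[L1]=40
2. P0: store L1 := 6  bus=[BusRdX]  L1: P0=M P1=I  mem[L1]=40
3. P0: load  L1  bus=[-]  L1: P0=M P1=I  mem[L1]=40
4. P1: load  L1  bus=[BusRd,Flush]  L1: P0=S P1=S  mem[L1]=6
5. P0: store L1 := 42  bus=[BusUpgr]  L1: P0=M P1=I  mem[L1]=6
6. P1: load  L1  bus=[BusRd,Flush]  L1: P0=S P1=S  mem[L1]=42
7. P1: load  L1  bus=[-]  L1: P0=S P1=S  mem[L1]=42
8. P1: store L1 := 86  bus=[BusUpgr]  L1: P0=I P1=M  mem[L1]=42
9. P1: load  L1  bus=[-]  L1: P0=I P1=M  mem[L1]=42
10. P1: store L0 := 49  bus=[BusRdX]  L0: P0=I P1=M  mem[L0]=80
11. P1: load  L1  bus=[-]  L1: P0=I P1=M  mem[L1]=42
12. P0: store L0 := 95  bus=[BusRdX,Flush]  L0: P0=M P1=I  mem[L0]=49
13. P0: load  L1  bus=[BusRd,Flush]  L1: P0=S P1=S  mem[L1]=86
14. P0: store L0 := 55  bus=[-]  L0: P0=M P1=I  mem[L0]=49
15. P1: load  L1  bus=[-]  L1: P0=S P1=S  mem[L1]=86
16. P1: load  L1  bus=[-]  L1: P0=S P1=S  mem[L1]=86
17. P1: store L0 := 59  bus=[BusRdX,Flush]  L0: P0=I P1=M  mem[L0]=55
18. P0: store L1 := 85  bus=[BusUpgr]  L1: P0=M P1=I  mem[L1]=86
19. P0: store L1 := 55  bus=[-]  L1: P0=M P1=I  mem[L1]=86
20. P0: store L1 := 18  bus=[-]  L1: P0=M P1=I  mem[L1]=86
21. P1: load  L1  bus=[BusRd,Flush]  L1: P0=S P1=S  mem[L1]=18
22. P1: store L1 := 90  bus=[BusUpgr]  L1: P0=I P1=M  mem[L1]=18
23. P1: store L1 := 96  bus=[-]  L1: P0=I P1=M  mem[L1]=18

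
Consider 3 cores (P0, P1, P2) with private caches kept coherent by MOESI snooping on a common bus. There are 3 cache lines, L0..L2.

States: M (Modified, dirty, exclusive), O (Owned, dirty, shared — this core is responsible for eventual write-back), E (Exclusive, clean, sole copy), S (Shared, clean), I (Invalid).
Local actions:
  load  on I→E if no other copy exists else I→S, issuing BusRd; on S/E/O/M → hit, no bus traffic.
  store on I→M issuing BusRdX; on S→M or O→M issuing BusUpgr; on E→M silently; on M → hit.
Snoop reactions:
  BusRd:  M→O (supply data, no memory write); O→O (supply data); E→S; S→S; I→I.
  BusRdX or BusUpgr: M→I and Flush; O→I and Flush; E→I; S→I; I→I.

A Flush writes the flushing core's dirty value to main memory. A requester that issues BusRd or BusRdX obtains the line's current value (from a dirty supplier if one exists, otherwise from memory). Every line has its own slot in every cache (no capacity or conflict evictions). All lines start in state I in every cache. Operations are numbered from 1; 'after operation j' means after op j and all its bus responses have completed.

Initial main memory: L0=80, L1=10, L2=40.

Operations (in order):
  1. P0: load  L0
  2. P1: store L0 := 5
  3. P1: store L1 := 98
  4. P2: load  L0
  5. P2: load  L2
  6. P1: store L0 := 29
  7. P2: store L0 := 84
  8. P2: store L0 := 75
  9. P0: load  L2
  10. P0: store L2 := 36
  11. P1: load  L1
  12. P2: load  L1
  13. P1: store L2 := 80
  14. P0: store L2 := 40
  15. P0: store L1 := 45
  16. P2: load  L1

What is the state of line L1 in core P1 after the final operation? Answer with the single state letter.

state = I

step 1: P0: load  L0  ⟶  EII  (L0)  txn=BusRd  M[L0]=80
step 2: P1: store L0 := 5  ⟶  IMI  (L0)  txn=BusRdX  M[L0]=80
step 3: P1: store L1 := 98  ⟶  IMI  (L1)  txn=BusRdX  M[L1]=10
step 4: P2: load  L0  ⟶  IOS  (L0)  txn=BusRd  M[L0]=80
step 5: P2: load  L2  ⟶  IIE  (L2)  txn=BusRd  M[L2]=40
step 6: P1: store L0 := 29  ⟶  IMI  (L0)  txn=BusUpgr  M[L0]=80
step 7: P2: store L0 := 84  ⟶  IIM  (L0)  txn=BusRdX+Flush  M[L0]=29
step 8: P2: store L0 := 75  ⟶  IIM  (L0)  txn=∅  M[L0]=29
step 9: P0: load  L2  ⟶  SIS  (L2)  txn=BusRd  M[L2]=40
step 10: P0: store L2 := 36  ⟶  MII  (L2)  txn=BusUpgr  M[L2]=40
step 11: P1: load  L1  ⟶  IMI  (L1)  txn=∅  M[L1]=10
step 12: P2: load  L1  ⟶  IOS  (L1)  txn=BusRd  M[L1]=10
step 13: P1: store L2 := 80  ⟶  IMI  (L2)  txn=BusRdX+Flush  M[L2]=36
step 14: P0: store L2 := 40  ⟶  MII  (L2)  txn=BusRdX+Flush  M[L2]=80
step 15: P0: store L1 := 45  ⟶  MII  (L1)  txn=BusRdX+Flush  M[L1]=98
step 16: P2: load  L1  ⟶  OIS  (L1)  txn=BusRd  M[L1]=98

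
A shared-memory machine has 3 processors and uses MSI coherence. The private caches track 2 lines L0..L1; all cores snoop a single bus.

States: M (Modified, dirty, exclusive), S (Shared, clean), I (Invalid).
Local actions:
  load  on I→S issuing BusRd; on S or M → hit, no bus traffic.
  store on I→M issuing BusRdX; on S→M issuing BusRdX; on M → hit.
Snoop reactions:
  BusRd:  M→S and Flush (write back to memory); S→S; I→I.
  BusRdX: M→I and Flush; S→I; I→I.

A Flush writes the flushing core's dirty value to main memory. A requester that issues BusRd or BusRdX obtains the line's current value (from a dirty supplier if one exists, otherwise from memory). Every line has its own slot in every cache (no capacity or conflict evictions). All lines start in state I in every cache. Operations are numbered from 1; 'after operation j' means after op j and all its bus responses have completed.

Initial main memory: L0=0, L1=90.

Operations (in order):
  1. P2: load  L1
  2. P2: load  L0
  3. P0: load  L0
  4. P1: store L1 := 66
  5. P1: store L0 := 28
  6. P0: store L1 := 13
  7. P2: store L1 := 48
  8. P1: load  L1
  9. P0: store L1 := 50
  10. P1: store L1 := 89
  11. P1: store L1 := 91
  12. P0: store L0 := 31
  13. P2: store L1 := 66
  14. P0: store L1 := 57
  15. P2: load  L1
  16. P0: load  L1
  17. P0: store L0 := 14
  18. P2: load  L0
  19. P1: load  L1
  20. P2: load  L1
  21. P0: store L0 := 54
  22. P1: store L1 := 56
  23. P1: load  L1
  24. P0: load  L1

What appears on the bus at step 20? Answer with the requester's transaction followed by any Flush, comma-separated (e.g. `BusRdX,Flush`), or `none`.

bus = none

  op1 P2: load  L1 → I/I/S on L1; bus BusRd; mem=90
  op2 P2: load  L0 → I/I/S on L0; bus BusRd; mem=0
  op3 P0: load  L0 → S/I/S on L0; bus BusRd; mem=0
  op4 P1: store L1 := 66 → I/M/I on L1; bus BusRdX; mem=90
  op5 P1: store L0 := 28 → I/M/I on L0; bus BusRdX; mem=0
  op6 P0: store L1 := 13 → M/I/I on L1; bus BusRdX Flush; mem=66
  op7 P2: store L1 := 48 → I/I/M on L1; bus BusRdX Flush; mem=13
  op8 P1: load  L1 → I/S/S on L1; bus BusRd Flush; mem=48
  op9 P0: store L1 := 50 → M/I/I on L1; bus BusRdX; mem=48
  op10 P1: store L1 := 89 → I/M/I on L1; bus BusRdX Flush; mem=50
  op11 P1: store L1 := 91 → I/M/I on L1; bus (none); mem=50
  op12 P0: store L0 := 31 → M/I/I on L0; bus BusRdX Flush; mem=28
  op13 P2: store L1 := 66 → I/I/M on L1; bus BusRdX Flush; mem=91
  op14 P0: store L1 := 57 → M/I/I on L1; bus BusRdX Flush; mem=66
  op15 P2: load  L1 → S/I/S on L1; bus BusRd Flush; mem=57
  op16 P0: load  L1 → S/I/S on L1; bus (none); mem=57
  op17 P0: store L0 := 14 → M/I/I on L0; bus (none); mem=28
  op18 P2: load  L0 → S/I/S on L0; bus BusRd Flush; mem=14
  op19 P1: load  L1 → S/S/S on L1; bus BusRd; mem=57
  op20 P2: load  L1 → S/S/S on L1; bus (none); mem=57
  op21 P0: store L0 := 54 → M/I/I on L0; bus BusRdX; mem=14
  op22 P1: store L1 := 56 → I/M/I on L1; bus BusRdX; mem=57
  op23 P1: load  L1 → I/M/I on L1; bus (none); mem=57
  op24 P0: load  L1 → S/S/I on L1; bus BusRd Flush; mem=56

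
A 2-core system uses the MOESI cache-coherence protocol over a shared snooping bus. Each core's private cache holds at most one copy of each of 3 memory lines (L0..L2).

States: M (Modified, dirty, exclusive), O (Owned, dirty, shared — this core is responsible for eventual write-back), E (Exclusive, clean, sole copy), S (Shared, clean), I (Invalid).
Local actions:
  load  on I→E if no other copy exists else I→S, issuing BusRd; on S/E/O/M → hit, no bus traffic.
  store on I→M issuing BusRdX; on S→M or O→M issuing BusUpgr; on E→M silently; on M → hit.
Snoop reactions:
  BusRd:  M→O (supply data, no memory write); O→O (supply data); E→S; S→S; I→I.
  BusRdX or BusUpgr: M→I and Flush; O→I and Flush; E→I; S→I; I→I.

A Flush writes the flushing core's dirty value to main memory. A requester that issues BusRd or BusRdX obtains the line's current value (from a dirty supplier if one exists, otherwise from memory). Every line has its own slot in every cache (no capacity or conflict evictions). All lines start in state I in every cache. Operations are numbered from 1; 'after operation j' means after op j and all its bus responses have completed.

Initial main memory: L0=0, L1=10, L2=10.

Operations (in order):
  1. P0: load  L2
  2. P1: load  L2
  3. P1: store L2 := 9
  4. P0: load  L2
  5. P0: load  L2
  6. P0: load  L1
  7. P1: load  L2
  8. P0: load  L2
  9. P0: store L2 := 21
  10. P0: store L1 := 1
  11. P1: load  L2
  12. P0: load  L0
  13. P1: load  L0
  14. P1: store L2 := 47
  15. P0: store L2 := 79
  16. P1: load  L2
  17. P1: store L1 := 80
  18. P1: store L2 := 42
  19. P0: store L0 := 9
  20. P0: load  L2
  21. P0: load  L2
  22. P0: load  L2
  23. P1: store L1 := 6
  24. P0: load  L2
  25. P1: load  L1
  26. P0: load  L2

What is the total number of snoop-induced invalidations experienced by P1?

  op1 P0: load  L2 → E/I on L2; bus BusRd; mem=10
  op2 P1: load  L2 → S/S on L2; bus BusRd; mem=10
  op3 P1: store L2 := 9 → I/M on L2; bus BusUpgr; mem=10
  op4 P0: load  L2 → S/O on L2; bus BusRd; mem=10
  op5 P0: load  L2 → S/O on L2; bus (none); mem=10
  op6 P0: load  L1 → E/I on L1; bus BusRd; mem=10
  op7 P1: load  L2 → S/O on L2; bus (none); mem=10
  op8 P0: load  L2 → S/O on L2; bus (none); mem=10
  op9 P0: store L2 := 21 → M/I on L2; bus BusUpgr Flush; mem=9
  op10 P0: store L1 := 1 → M/I on L1; bus (none); mem=10
  op11 P1: load  L2 → O/S on L2; bus BusRd; mem=9
  op12 P0: load  L0 → E/I on L0; bus BusRd; mem=0
  op13 P1: load  L0 → S/S on L0; bus BusRd; mem=0
  op14 P1: store L2 := 47 → I/M on L2; bus BusUpgr Flush; mem=21
  op15 P0: store L2 := 79 → M/I on L2; bus BusRdX Flush; mem=47
  op16 P1: load  L2 → O/S on L2; bus BusRd; mem=47
  op17 P1: store L1 := 80 → I/M on L1; bus BusRdX Flush; mem=1
  op18 P1: store L2 := 42 → I/M on L2; bus BusUpgr Flush; mem=79
  op19 P0: store L0 := 9 → M/I on L0; bus BusUpgr; mem=0
  op20 P0: load  L2 → S/O on L2; bus BusRd; mem=79
  op21 P0: load  L2 → S/O on L2; bus (none); mem=79
  op22 P0: load  L2 → S/O on L2; bus (none); mem=79
  op23 P1: store L1 := 6 → I/M on L1; bus (none); mem=1
  op24 P0: load  L2 → S/O on L2; bus (none); mem=79
  op25 P1: load  L1 → I/M on L1; bus (none); mem=1
  op26 P0: load  L2 → S/O on L2; bus (none); mem=79

invalidations = 3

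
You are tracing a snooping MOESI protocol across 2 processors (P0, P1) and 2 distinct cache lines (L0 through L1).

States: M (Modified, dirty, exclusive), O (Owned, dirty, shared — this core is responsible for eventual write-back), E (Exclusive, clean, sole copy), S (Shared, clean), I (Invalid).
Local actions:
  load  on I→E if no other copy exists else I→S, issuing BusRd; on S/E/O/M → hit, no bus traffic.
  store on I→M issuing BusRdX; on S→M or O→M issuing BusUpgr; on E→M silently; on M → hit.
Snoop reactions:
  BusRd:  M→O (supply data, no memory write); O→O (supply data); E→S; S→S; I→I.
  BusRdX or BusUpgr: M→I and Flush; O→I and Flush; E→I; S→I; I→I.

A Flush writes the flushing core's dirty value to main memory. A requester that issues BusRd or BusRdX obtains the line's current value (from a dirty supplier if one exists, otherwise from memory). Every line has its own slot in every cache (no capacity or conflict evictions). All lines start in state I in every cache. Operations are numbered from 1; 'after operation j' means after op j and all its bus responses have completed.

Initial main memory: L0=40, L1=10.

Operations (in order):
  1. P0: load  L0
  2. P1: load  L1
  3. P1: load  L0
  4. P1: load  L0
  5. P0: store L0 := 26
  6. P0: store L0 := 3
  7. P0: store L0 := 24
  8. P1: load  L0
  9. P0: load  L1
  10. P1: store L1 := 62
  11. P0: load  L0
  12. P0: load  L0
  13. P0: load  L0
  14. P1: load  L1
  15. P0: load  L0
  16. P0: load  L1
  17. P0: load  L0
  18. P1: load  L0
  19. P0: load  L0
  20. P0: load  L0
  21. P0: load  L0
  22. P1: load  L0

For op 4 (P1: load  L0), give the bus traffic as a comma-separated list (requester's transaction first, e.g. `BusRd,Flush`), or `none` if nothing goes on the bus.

bus = none

  op1 P0: load  L0 → E/I on L0; bus BusRd; mem=40
  op2 P1: load  L1 → I/E on L1; bus BusRd; mem=10
  op3 P1: load  L0 → S/S on L0; bus BusRd; mem=40
  op4 P1: load  L0 → S/S on L0; bus (none); mem=40
  op5 P0: store L0 := 26 → M/I on L0; bus BusUpgr; mem=40
  op6 P0: store L0 := 3 → M/I on L0; bus (none); mem=40
  op7 P0: store L0 := 24 → M/I on L0; bus (none); mem=40
  op8 P1: load  L0 → O/S on L0; bus BusRd; mem=40
  op9 P0: load  L1 → S/S on L1; bus BusRd; mem=10
  op10 P1: store L1 := 62 → I/M on L1; bus BusUpgr; mem=10
  op11 P0: load  L0 → O/S on L0; bus (none); mem=40
  op12 P0: load  L0 → O/S on L0; bus (none); mem=40
  op13 P0: load  L0 → O/S on L0; bus (none); mem=40
  op14 P1: load  L1 → I/M on L1; bus (none); mem=10
  op15 P0: load  L0 → O/S on L0; bus (none); mem=40
  op16 P0: load  L1 → S/O on L1; bus BusRd; mem=10
  op17 P0: load  L0 → O/S on L0; bus (none); mem=40
  op18 P1: load  L0 → O/S on L0; bus (none); mem=40
  op19 P0: load  L0 → O/S on L0; bus (none); mem=40
  op20 P0: load  L0 → O/S on L0; bus (none); mem=40
  op21 P0: load  L0 → O/S on L0; bus (none); mem=40
  op22 P1: load  L0 → O/S on L0; bus (none); mem=40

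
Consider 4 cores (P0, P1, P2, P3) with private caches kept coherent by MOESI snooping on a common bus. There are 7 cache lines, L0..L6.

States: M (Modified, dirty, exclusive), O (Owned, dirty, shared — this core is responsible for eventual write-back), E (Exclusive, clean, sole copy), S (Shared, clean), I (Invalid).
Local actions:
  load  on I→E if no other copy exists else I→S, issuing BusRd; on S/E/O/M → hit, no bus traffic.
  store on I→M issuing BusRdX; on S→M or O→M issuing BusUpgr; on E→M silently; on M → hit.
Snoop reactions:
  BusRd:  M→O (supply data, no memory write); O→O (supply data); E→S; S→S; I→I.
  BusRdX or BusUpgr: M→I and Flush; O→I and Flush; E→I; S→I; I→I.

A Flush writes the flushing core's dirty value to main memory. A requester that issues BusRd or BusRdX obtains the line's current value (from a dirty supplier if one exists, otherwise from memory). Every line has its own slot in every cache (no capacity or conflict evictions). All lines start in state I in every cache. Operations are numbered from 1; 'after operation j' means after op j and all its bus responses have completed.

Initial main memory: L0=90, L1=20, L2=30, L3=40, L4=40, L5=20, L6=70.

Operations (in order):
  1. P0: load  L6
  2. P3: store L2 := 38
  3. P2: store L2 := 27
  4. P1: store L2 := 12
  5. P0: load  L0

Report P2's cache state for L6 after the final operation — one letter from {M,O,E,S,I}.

  op1 P0: load  L6 → E/I/I/I on L6; bus BusRd; mem=70
  op2 P3: store L2 := 38 → I/I/I/M on L2; bus BusRdX; mem=30
  op3 P2: store L2 := 27 → I/I/M/I on L2; bus BusRdX Flush; mem=38
  op4 P1: store L2 := 12 → I/M/I/I on L2; bus BusRdX Flush; mem=27
  op5 P0: load  L0 → E/I/I/I on L0; bus BusRd; mem=90

state = I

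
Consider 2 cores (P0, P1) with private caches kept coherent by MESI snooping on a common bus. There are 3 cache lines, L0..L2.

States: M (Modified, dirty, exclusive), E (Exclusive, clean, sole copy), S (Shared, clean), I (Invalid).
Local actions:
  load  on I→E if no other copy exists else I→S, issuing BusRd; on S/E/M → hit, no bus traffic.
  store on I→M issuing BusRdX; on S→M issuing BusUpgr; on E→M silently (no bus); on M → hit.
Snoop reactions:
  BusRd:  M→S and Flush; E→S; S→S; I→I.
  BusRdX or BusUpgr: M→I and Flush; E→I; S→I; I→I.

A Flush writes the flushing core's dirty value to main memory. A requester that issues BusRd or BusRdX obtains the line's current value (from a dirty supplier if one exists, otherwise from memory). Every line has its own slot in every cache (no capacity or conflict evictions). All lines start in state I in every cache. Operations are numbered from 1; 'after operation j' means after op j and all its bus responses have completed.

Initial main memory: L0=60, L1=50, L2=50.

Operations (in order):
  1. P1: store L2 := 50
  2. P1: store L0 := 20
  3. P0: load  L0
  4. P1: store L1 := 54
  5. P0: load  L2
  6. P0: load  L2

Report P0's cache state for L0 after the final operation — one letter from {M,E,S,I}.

1. P1: store L2 := 50  bus=[BusRdX]  L2: P0=I P1=M  mem[L2]=50
2. P1: store L0 := 20  bus=[BusRdX]  L0: P0=I P1=M  mem[L0]=60
3. P0: load  L0  bus=[BusRd,Flush]  L0: P0=S P1=S  mem[L0]=20
4. P1: store L1 := 54  bus=[BusRdX]  L1: P0=I P1=M  mem[L1]=50
5. P0: load  L2  bus=[BusRd,Flush]  L2: P0=S P1=S  mem[L2]=50
6. P0: load  L2  bus=[-]  L2: P0=S P1=S  mem[L2]=50

state = S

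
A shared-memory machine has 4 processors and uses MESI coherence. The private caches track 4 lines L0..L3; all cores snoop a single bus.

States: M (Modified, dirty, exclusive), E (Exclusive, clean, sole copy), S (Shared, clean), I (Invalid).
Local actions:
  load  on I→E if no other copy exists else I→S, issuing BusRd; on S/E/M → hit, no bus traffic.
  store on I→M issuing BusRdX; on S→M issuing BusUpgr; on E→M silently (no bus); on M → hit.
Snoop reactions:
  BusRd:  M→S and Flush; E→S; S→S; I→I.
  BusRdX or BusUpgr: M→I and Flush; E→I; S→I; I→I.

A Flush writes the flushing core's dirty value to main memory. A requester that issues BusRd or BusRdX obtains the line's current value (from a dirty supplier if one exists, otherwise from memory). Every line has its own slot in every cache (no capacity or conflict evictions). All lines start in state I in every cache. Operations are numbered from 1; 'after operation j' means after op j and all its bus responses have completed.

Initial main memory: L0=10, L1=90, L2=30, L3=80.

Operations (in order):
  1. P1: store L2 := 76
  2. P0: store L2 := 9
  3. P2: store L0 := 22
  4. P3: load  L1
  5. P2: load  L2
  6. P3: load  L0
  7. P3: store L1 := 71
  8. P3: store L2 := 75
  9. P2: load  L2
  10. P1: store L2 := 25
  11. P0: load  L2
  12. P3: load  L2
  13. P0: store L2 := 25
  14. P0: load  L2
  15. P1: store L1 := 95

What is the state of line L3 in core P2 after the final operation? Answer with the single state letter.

state = I

1. P1: store L2 := 76  bus=[BusRdX]  L2: P0=I P1=M P2=I P3=I  mem[L2]=30
2. P0: store L2 := 9  bus=[BusRdX,Flush]  L2: P0=M P1=I P2=I P3=I  mem[L2]=76
3. P2: store L0 := 22  bus=[BusRdX]  L0: P0=I P1=I P2=M P3=I  mem[L0]=10
4. P3: load  L1  bus=[BusRd]  L1: P0=I P1=I P2=I P3=E  mem[L1]=90
5. P2: load  L2  bus=[BusRd,Flush]  L2: P0=S P1=I P2=S P3=I  mem[L2]=9
6. P3: load  L0  bus=[BusRd,Flush]  L0: P0=I P1=I P2=S P3=S  mem[L0]=22
7. P3: store L1 := 71  bus=[-]  L1: P0=I P1=I P2=I P3=M  mem[L1]=90
8. P3: store L2 := 75  bus=[BusRdX]  L2: P0=I P1=I P2=I P3=M  mem[L2]=9
9. P2: load  L2  bus=[BusRd,Flush]  L2: P0=I P1=I P2=S P3=S  mem[L2]=75
10. P1: store L2 := 25  bus=[BusRdX]  L2: P0=I P1=M P2=I P3=I  mem[L2]=75
11. P0: load  L2  bus=[BusRd,Flush]  L2: P0=S P1=S P2=I P3=I  mem[L2]=25
12. P3: load  L2  bus=[BusRd]  L2: P0=S P1=S P2=I P3=S  mem[L2]=25
13. P0: store L2 := 25  bus=[BusUpgr]  L2: P0=M P1=I P2=I P3=I  mem[L2]=25
14. P0: load  L2  bus=[-]  L2: P0=M P1=I P2=I P3=I  mem[L2]=25
15. P1: store L1 := 95  bus=[BusRdX,Flush]  L1: P0=I P1=M P2=I P3=I  mem[L1]=71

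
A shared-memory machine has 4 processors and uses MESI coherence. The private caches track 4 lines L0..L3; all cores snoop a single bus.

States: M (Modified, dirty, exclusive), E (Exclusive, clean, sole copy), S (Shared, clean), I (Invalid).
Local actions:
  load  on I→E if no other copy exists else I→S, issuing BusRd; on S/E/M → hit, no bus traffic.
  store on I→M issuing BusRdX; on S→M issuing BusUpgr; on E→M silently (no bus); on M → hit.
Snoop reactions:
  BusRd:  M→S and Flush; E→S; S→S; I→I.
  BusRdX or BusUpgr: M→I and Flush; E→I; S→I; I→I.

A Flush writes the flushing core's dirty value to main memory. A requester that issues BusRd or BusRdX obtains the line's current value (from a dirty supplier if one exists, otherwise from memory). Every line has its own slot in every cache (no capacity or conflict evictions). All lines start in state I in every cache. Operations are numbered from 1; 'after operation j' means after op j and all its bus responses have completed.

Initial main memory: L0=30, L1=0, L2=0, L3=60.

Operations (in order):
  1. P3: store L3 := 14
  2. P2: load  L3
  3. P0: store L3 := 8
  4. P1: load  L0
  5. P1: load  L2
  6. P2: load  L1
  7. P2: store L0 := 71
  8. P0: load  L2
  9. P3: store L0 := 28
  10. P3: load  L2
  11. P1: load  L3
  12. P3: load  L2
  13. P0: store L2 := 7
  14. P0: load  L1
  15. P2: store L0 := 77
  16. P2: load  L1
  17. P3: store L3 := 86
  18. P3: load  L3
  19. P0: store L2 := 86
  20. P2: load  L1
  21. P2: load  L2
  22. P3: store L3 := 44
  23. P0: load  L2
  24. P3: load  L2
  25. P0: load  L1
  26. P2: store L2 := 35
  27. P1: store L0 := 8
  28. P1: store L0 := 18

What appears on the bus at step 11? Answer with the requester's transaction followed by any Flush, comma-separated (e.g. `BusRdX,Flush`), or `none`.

bus = BusRd,Flush

step 1: P3: store L3 := 14  ⟶  IIIM  (L3)  txn=BusRdX  M[L3]=60
step 2: P2: load  L3  ⟶  IISS  (L3)  txn=BusRd+Flush  M[L3]=14
step 3: P0: store L3 := 8  ⟶  MIII  (L3)  txn=BusRdX  M[L3]=14
step 4: P1: load  L0  ⟶  IEII  (L0)  txn=BusRd  M[L0]=30
step 5: P1: load  L2  ⟶  IEII  (L2)  txn=BusRd  M[L2]=0
step 6: P2: load  L1  ⟶  IIEI  (L1)  txn=BusRd  M[L1]=0
step 7: P2: store L0 := 71  ⟶  IIMI  (L0)  txn=BusRdX  M[L0]=30
step 8: P0: load  L2  ⟶  SSII  (L2)  txn=BusRd  M[L2]=0
step 9: P3: store L0 := 28  ⟶  IIIM  (L0)  txn=BusRdX+Flush  M[L0]=71
step 10: P3: load  L2  ⟶  SSIS  (L2)  txn=BusRd  M[L2]=0
step 11: P1: load  L3  ⟶  SSII  (L3)  txn=BusRd+Flush  M[L3]=8
step 12: P3: load  L2  ⟶  SSIS  (L2)  txn=∅  M[L2]=0
step 13: P0: store L2 := 7  ⟶  MIII  (L2)  txn=BusUpgr  M[L2]=0
step 14: P0: load  L1  ⟶  SISI  (L1)  txn=BusRd  M[L1]=0
step 15: P2: store L0 := 77  ⟶  IIMI  (L0)  txn=BusRdX+Flush  M[L0]=28
step 16: P2: load  L1  ⟶  SISI  (L1)  txn=∅  M[L1]=0
step 17: P3: store L3 := 86  ⟶  IIIM  (L3)  txn=BusRdX  M[L3]=8
step 18: P3: load  L3  ⟶  IIIM  (L3)  txn=∅  M[L3]=8
step 19: P0: store L2 := 86  ⟶  MIII  (L2)  txn=∅  M[L2]=0
step 20: P2: load  L1  ⟶  SISI  (L1)  txn=∅  M[L1]=0
step 21: P2: load  L2  ⟶  SISI  (L2)  txn=BusRd+Flush  M[L2]=86
step 22: P3: store L3 := 44  ⟶  IIIM  (L3)  txn=∅  M[L3]=8
step 23: P0: load  L2  ⟶  SISI  (L2)  txn=∅  M[L2]=86
step 24: P3: load  L2  ⟶  SISS  (L2)  txn=BusRd  M[L2]=86
step 25: P0: load  L1  ⟶  SISI  (L1)  txn=∅  M[L1]=0
step 26: P2: store L2 := 35  ⟶  IIMI  (L2)  txn=BusUpgr  M[L2]=86
step 27: P1: store L0 := 8  ⟶  IMII  (L0)  txn=BusRdX+Flush  M[L0]=77
step 28: P1: store L0 := 18  ⟶  IMII  (L0)  txn=∅  M[L0]=77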